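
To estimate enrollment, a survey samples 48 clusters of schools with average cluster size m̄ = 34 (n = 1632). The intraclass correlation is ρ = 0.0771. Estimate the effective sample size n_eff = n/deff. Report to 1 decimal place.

deff = 1 + (34 − 1)·0.0771 = 1 + 2.5443 = 3.5443.
n_eff = 1632 / 3.5443 = 460.5.

460.5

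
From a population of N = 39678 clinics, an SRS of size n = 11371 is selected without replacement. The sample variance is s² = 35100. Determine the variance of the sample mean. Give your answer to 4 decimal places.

2.2022

Under SRS without replacement, Var(ȳ) = (1 − f)·s²/n with f = n/N = 11371/39678 = 0.28658198.
Var(ȳ) = (1 − 0.28658198)·35100/11371 = 0.71341802·3.0867998 = 2.2021786.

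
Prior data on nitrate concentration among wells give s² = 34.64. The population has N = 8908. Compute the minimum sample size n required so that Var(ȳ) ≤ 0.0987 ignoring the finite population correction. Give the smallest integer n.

Without fpc, n₀ = s²/D = 34.64/0.0987 = 350.9625.
Rounding up, n = 351.

351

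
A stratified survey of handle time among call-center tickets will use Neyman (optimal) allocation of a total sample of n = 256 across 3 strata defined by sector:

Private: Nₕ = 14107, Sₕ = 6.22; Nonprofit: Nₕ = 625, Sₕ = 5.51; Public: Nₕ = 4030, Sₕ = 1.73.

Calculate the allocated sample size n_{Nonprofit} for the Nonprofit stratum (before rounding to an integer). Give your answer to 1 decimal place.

9.0

Neyman allocation: nₕ = n·NₕSₕ / Σⱼ NⱼSⱼ.
Σ NⱼSⱼ = 14107·6.22 + 625·5.51 + 4030·1.73 = 98161.19.
n_{Nonprofit} = 256·625·5.51 / 98161.19 = 9.0.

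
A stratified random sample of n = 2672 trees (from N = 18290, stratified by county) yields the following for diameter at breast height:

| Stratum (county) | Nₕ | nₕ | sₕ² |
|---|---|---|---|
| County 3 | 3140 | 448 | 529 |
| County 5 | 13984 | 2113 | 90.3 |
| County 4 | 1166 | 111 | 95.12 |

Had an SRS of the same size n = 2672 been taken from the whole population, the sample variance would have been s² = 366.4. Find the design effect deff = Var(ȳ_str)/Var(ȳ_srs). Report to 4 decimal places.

Var(ȳ_str) = Σ Wₕ²(1−fₕ)sₕ²/nₕ with Wₕ = Nₕ/18290:
  County 3: (3140/18290)²·(1−448/3140)·529/448 = 0.029836986
  County 5: (13984/18290)²·(1−2113/13984)·90.3/2113 = 0.021207016
  County 4: (1166/18290)²·(1−111/1166)·95.12/111 = 0.0031511746
  → Var(ȳ_str) = 0.054195177.
Var(ȳ_srs) = (1 − 2672/18290)·366.4/2672 = 0.11709294.
deff = 0.054195177 / 0.11709294 = 0.4628.

0.4628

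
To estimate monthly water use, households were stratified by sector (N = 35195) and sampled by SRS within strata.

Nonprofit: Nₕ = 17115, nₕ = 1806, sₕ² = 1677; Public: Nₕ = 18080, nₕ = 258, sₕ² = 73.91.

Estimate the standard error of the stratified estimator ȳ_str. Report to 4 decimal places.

0.5205

Var(ȳ_str) = Σₕ Wₕ²(1 − fₕ)sₕ²/nₕ with Wₕ = Nₕ/N, N = 35195.
Nonprofit: Wₕ = 0.48629067; term = 0.48629067²·(1 − 0.10552147)·1677/1806 = 0.19641611.
Public: Wₕ = 0.51370933; term = 0.51370933²·(1 − 0.01426991)·73.91/258 = 0.074520614.
Sum = 0.27093672.
SE = √(0.27093672) = 0.5205.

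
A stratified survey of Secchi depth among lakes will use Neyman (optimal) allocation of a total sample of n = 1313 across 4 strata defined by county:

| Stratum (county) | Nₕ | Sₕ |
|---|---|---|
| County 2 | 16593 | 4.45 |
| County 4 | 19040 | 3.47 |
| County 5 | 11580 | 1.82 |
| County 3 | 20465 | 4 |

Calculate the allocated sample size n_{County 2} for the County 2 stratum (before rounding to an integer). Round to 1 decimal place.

Neyman allocation: nₕ = n·NₕSₕ / Σⱼ NⱼSⱼ.
Σ NⱼSⱼ = 16593·4.45 + 19040·3.47 + 11580·1.82 + 20465·4 = 242843.25.
n_{County 2} = 1313·16593·4.45 / 242843.25 = 399.2.

399.2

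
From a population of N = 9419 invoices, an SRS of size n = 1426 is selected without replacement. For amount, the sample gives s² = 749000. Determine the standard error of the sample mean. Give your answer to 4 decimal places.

21.1122

Under SRS without replacement, Var(ȳ) = (1 − f)·s²/n with f = n/N = 1426/9419 = 0.15139611.
Var(ȳ) = (1 − 0.15139611)·749000/1426 = 0.84860389·525.24544 = 445.72532.
SE(ȳ) = √(445.72532) = 21.1122.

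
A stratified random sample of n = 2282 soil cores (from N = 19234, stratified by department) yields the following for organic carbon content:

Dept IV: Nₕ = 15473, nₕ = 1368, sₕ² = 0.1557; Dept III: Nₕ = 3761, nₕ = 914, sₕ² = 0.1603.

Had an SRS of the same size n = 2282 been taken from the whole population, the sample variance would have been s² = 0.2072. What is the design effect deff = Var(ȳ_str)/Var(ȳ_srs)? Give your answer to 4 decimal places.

0.9025

Var(ȳ_str) = Σ Wₕ²(1−fₕ)sₕ²/nₕ with Wₕ = Nₕ/19234:
  Dept IV: (15473/19234)²·(1−1368/15473)·0.1557/1368 = 6.7144572 × 10^-5
  Dept III: (3761/19234)²·(1−914/3761)·0.1603/914 = 5.0762021 × 10^-6
  → Var(ȳ_str) = 7.2220774 × 10^-5.
Var(ȳ_srs) = (1 − 2282/19234)·0.2072/2282 = 8.0024956 × 10^-5.
deff = (7.2220774 × 10^-5) / (8.0024956 × 10^-5) = 0.9025.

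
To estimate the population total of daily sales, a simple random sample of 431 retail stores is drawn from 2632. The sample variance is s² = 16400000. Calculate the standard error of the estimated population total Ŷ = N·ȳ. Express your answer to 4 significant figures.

469500

Var(Ŷ) = N²·Var(ȳ) = N²·(1 − n/N)·s²/n.
f = 431/2632 = 0.16375380; Var(ȳ) = 0.83624620·16400000/431 = 31820.041.
Var(Ŷ) = 2632² · 31820.041 = 2.2043092 × 10^11.
SE(Ŷ) = √(2.2043092 × 10^11) = 469500.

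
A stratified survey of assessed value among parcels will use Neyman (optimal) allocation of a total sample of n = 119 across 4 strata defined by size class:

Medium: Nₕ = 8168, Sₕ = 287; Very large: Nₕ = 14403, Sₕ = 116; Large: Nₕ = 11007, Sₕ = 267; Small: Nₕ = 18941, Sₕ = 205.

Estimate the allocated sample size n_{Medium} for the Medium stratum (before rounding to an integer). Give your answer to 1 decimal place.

Neyman allocation: nₕ = n·NₕSₕ / Σⱼ NⱼSⱼ.
Σ NⱼSⱼ = 8168·287 + 14403·116 + 11007·267 + 18941·205 = 1.0836738 × 10^7.
n_{Medium} = 119·8168·287 / (1.0836738 × 10^7) = 25.7.

25.7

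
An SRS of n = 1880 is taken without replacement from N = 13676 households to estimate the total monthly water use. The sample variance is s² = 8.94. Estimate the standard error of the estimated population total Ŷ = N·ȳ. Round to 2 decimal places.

875.86

Var(Ŷ) = N²·Var(ȳ) = N²·(1 − n/N)·s²/n.
f = 1880/13676 = 0.13746710; Var(ȳ) = 0.86253290·8.94/1880 = 0.0041016192.
Var(Ŷ) = 13676² · 0.0041016192 = 767138.05.
SE(Ŷ) = √(767138.05) = 875.86.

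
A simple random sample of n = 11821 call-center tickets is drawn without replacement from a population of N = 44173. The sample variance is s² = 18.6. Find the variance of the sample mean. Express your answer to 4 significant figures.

0.001152

Under SRS without replacement, Var(ȳ) = (1 − f)·s²/n with f = n/N = 11821/44173 = 0.26760691.
Var(ȳ) = (1 − 0.26760691)·18.6/11821 = 0.73239309·0.0015734709 = 0.0011523992.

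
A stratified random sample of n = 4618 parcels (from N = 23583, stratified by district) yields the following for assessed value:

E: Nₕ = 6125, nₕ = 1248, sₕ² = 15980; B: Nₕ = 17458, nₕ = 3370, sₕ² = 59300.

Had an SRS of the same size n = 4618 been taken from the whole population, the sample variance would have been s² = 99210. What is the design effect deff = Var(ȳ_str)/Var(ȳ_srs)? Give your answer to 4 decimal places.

0.4902

Var(ȳ_str) = Σ Wₕ²(1−fₕ)sₕ²/nₕ with Wₕ = Nₕ/23583:
  E: (6125/23583)²·(1−1248/6125)·15980/1248 = 0.68773787
  B: (17458/23583)²·(1−3370/17458)·59300/3370 = 7.781629
  → Var(ȳ_str) = 8.4693669.
Var(ȳ_srs) = (1 − 4618/23583)·99210/4618 = 17.276482.
deff = 8.4693669 / 17.276482 = 0.4902.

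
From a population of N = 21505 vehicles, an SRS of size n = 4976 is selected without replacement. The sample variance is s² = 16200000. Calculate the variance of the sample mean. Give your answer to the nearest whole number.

2502

Under SRS without replacement, Var(ȳ) = (1 − f)·s²/n with f = n/N = 4976/21505 = 0.23138805.
Var(ȳ) = (1 − 0.23138805)·16200000/4976 = 0.76861195·3255.627 = 2502.3138.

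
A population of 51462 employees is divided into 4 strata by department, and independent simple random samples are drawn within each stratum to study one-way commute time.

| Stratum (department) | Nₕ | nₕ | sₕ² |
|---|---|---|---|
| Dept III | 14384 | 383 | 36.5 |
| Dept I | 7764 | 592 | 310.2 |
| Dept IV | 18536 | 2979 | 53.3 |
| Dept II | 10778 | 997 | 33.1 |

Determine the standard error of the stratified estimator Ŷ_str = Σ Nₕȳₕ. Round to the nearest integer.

Var(Ŷ_str) = Σₕ Nₕ²(1 − fₕ)sₕ²/nₕ.
Dept III: 14384²·(1 − 383/14384)·36.5/383 = 1.9192556 × 10^7.
Dept I: 7764²·(1 − 592/7764)·310.2/592 = 2.9177353 × 10^7.
Dept IV: 18536²·(1 − 2979/18536)·53.3/2979 = 5.1593926 × 10^6.
Dept II: 10778²·(1 − 997/10778)·33.1/997 = 3.499889 × 10^6.
Sum = 5.7029191 × 10^7.
SE = √(5.7029191 × 10^7) = 7552.

7552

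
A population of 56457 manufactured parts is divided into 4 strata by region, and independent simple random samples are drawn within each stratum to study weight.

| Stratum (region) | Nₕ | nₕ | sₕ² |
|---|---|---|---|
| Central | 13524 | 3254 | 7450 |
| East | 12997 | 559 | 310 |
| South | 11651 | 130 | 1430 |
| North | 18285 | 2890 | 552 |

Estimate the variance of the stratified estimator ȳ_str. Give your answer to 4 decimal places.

0.6080

Var(ȳ_str) = Σₕ Wₕ²(1 − fₕ)sₕ²/nₕ with Wₕ = Nₕ/N, N = 56457.
Central: Wₕ = 0.23954514; term = 0.23954514²·(1 − 0.24060929)·7450/3254 = 0.099765122.
East: Wₕ = 0.23021060; term = 0.23021060²·(1 − 0.04300993)·310/559 = 0.028125999.
South: Wₕ = 0.20636945; term = 0.20636945²·(1 − 0.01115784)·1430/130 = 0.46324471.
North: Wₕ = 0.32387481; term = 0.32387481²·(1 − 0.15805305)·552/2890 = 0.016868649.
Sum = 0.60800448.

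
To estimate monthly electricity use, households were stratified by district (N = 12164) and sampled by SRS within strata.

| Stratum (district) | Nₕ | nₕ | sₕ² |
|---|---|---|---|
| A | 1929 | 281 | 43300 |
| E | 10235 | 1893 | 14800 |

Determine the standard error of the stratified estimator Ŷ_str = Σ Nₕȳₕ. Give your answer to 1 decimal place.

Var(Ŷ_str) = Σₕ Nₕ²(1 − fₕ)sₕ²/nₕ.
A: 1929²·(1 − 281/1929)·43300/281 = 4.8985891 × 10^8.
E: 10235²·(1 − 1893/10235)·14800/1893 = 6.6752746 × 10^8.
Sum = 1.1573864 × 10^9.
SE = √(1.1573864 × 10^9) = 34020.4.

34020.4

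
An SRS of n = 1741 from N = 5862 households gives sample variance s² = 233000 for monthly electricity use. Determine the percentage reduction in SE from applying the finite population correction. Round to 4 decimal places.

16.1548

f = n/N = 1741/5862 = 0.29699761.
SE_no-fpc = √(s²/n) = 11.568541; SE_fpc = √((1−f)s²/n) = 9.6996704.
Ratio = √(1−f) = 0.83845238. Reduction = 100·(1 − 0.83845238) = 16.1548%.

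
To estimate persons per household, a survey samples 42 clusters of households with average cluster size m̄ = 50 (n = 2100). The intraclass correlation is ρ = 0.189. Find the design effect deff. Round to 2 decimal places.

deff = 1 + (50 − 1)·0.189 = 1 + 9.261 = 10.261.

10.26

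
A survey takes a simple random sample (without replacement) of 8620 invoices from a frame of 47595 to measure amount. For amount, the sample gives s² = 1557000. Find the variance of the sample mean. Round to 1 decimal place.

147.9

Under SRS without replacement, Var(ȳ) = (1 − f)·s²/n with f = n/N = 8620/47595 = 0.18111146.
Var(ȳ) = (1 − 0.18111146)·1557000/8620 = 0.81888854·180.62645 = 147.91293.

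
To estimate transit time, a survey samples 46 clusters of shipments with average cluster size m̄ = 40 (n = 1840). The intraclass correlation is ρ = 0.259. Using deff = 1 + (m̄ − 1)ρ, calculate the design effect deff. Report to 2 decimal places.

deff = 1 + (40 − 1)·0.259 = 1 + 10.101 = 11.101.

11.10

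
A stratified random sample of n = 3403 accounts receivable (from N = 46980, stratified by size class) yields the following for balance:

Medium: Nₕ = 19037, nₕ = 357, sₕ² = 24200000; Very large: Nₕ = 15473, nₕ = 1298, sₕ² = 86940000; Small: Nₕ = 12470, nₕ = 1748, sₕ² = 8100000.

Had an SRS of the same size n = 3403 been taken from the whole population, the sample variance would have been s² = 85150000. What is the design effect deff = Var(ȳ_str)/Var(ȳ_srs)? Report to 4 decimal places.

0.7695

Var(ȳ_str) = Σ Wₕ²(1−fₕ)sₕ²/nₕ with Wₕ = Nₕ/46980:
  Medium: (19037/46980)²·(1−357/19037)·24200000/357 = 10921.858
  Very large: (15473/46980)²·(1−1298/15473)·86940000/1298 = 6656.049
  Small: (12470/46980)²·(1−1748/12470)·8100000/1748 = 280.71125
  → Var(ȳ_str) = 17858.618.
Var(ȳ_srs) = (1 − 3403/46980)·85150000/3403 = 23209.566.
deff = 17858.618 / 23209.566 = 0.7695.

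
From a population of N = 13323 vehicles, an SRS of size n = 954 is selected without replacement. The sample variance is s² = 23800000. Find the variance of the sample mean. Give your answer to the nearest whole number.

Under SRS without replacement, Var(ȳ) = (1 − f)·s²/n with f = n/N = 954/13323 = 0.07160549.
Var(ȳ) = (1 − 0.07160549)·23800000/954 = 0.92839451·24947.589 = 23161.205.

23161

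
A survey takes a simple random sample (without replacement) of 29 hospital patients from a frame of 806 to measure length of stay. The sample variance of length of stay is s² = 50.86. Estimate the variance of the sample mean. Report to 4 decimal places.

Under SRS without replacement, Var(ȳ) = (1 − f)·s²/n with f = n/N = 29/806 = 0.03598015.
Var(ȳ) = (1 − 0.03598015)·50.86/29 = 0.96401985·1.7537931 = 1.6906914.

1.6907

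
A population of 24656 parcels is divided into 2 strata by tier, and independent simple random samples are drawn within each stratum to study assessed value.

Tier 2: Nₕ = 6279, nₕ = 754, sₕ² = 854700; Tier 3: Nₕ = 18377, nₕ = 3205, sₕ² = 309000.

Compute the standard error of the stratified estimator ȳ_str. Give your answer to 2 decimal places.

10.44

Var(ȳ_str) = Σₕ Wₕ²(1 − fₕ)sₕ²/nₕ with Wₕ = Nₕ/N, N = 24656.
Tier 2: Wₕ = 0.25466418; term = 0.25466418²·(1 − 0.12008282)·854700/754 = 64.687428.
Tier 3: Wₕ = 0.74533582; term = 0.74533582²·(1 − 0.17440279)·309000/3205 = 44.218362.
Sum = 108.90579.
SE = √(108.90579) = 10.44.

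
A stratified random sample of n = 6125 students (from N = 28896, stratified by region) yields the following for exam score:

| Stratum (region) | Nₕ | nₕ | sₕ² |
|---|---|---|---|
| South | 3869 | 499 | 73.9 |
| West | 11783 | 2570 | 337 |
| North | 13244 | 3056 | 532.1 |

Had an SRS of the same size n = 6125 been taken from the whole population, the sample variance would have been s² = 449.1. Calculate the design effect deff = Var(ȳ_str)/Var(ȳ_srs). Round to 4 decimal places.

Var(ȳ_str) = Σ Wₕ²(1−fₕ)sₕ²/nₕ with Wₕ = Nₕ/28896:
  South: (3869/28896)²·(1−499/3869)·73.9/499 = 0.0023125816
  West: (11783/28896)²·(1−2570/11783)·337/2570 = 0.01704819
  North: (13244/28896)²·(1−3056/13244)·532.1/3056 = 0.028136661
  → Var(ȳ_str) = 0.047497433.
Var(ȳ_srs) = (1 − 6125/28896)·449.1/6125 = 0.057780505.
deff = 0.047497433 / 0.057780505 = 0.8220.

0.8220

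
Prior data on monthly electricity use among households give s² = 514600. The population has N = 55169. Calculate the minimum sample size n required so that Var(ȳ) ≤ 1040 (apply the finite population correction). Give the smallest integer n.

Without fpc, n₀ = s²/D = 514600/1040 = 494.8077.
With fpc, (1 − n/N)·s²/n ≤ D requires n ≥ n₀/(1 + n₀/N) = 494.8077/(1 + 494.8077/55169) = 490.4092.
Rounding up, n = 491.

491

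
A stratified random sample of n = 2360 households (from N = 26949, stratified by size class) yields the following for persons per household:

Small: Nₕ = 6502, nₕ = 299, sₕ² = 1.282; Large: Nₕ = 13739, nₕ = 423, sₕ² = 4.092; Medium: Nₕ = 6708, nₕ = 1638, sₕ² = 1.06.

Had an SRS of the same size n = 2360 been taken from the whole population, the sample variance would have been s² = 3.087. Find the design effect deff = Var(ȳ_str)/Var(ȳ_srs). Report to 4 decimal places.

Var(ȳ_str) = Σ Wₕ²(1−fₕ)sₕ²/nₕ with Wₕ = Nₕ/26949:
  Small: (6502/26949)²·(1−299/6502)·1.282/299 = 2.3811145 × 10^-4
  Large: (13739/26949)²·(1−423/13739)·4.092/423 = 0.0024369065
  Medium: (6708/26949)²·(1−1638/6708)·1.06/1638 = 3.0304538 × 10^-5
  → Var(ȳ_str) = 0.0027053225.
Var(ȳ_srs) = (1 − 2360/26949)·3.087/2360 = 0.0011935011.
deff = 0.0027053225 / 0.0011935011 = 2.2667.

2.2667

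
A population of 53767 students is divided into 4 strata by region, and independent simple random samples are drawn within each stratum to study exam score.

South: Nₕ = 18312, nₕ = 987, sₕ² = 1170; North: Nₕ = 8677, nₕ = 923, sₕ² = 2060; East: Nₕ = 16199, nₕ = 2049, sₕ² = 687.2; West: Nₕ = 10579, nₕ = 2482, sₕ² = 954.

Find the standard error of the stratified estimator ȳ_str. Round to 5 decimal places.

Var(ȳ_str) = Σₕ Wₕ²(1 − fₕ)sₕ²/nₕ with Wₕ = Nₕ/N, N = 53767.
South: Wₕ = 0.34058065; term = 0.34058065²·(1 − 0.05389908)·1170/987 = 0.13009066.
North: Wₕ = 0.16138152; term = 0.16138152²·(1 − 0.10637317)·2060/923 = 0.051943272.
East: Wₕ = 0.30128146; term = 0.30128146²·(1 − 0.12648929)·687.2/2049 = 0.026592197.
West: Wₕ = 0.19675637; term = 0.19675637²·(1 − 0.23461575)·954/2482 = 0.011388952.
Sum = 0.22001508.
SE = √(0.22001508) = 0.46906.

0.46906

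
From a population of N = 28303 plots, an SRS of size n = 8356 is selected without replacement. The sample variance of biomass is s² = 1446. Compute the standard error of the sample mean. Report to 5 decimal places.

0.34923

Under SRS without replacement, Var(ȳ) = (1 − f)·s²/n with f = n/N = 8356/28303 = 0.29523372.
Var(ȳ) = (1 − 0.29523372)·1446/8356 = 0.70476628·0.17304931 = 0.12195932.
SE(ȳ) = √(0.12195932) = 0.34923.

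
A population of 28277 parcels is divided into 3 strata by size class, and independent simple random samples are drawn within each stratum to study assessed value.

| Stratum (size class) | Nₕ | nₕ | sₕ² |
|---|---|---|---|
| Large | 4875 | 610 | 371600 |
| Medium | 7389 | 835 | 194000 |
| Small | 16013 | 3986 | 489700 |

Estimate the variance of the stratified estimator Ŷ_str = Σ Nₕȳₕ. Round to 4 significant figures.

Var(Ŷ_str) = Σₕ Nₕ²(1 − fₕ)sₕ²/nₕ.
Large: 4875²·(1 − 610/4875)·371600/610 = 1.2666001 × 10^10.
Medium: 7389²·(1 − 835/7389)·194000/835 = 1.1251421 × 10^10.
Small: 16013²·(1 − 3986/16013)·489700/3986 = 2.366044 × 10^10.
Sum = 4.7577862 × 10^10.

4.758 × 10^10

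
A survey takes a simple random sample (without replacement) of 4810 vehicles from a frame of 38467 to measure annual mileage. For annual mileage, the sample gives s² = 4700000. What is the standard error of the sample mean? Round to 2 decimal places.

29.24

Under SRS without replacement, Var(ȳ) = (1 − f)·s²/n with f = n/N = 4810/38467 = 0.12504224.
Var(ȳ) = (1 − 0.12504224)·4700000/4810 = 0.87495776·977.13098 = 854.94833.
SE(ȳ) = √(854.94833) = 29.24.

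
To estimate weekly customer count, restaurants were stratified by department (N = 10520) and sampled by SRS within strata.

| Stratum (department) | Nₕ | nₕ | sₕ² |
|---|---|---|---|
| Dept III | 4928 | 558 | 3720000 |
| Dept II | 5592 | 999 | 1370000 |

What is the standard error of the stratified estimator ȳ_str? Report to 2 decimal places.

40.19

Var(ȳ_str) = Σₕ Wₕ²(1 − fₕ)sₕ²/nₕ with Wₕ = Nₕ/N, N = 10520.
Dept III: Wₕ = 0.46844106; term = 0.46844106²·(1 − 0.11323052)·3720000/558 = 1297.2671.
Dept II: Wₕ = 0.53155894; term = 0.53155894²·(1 − 0.17864807)·1370000/999 = 318.26377.
Sum = 1615.5309.
SE = √(1615.5309) = 40.19.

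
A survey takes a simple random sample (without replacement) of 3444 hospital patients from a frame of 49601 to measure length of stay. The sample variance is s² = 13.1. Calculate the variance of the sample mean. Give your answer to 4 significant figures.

Under SRS without replacement, Var(ȳ) = (1 − f)·s²/n with f = n/N = 3444/49601 = 0.06943408.
Var(ȳ) = (1 − 0.06943408)·13.1/3444 = 0.93056592·0.0038037166 = 0.003539609.

0.003540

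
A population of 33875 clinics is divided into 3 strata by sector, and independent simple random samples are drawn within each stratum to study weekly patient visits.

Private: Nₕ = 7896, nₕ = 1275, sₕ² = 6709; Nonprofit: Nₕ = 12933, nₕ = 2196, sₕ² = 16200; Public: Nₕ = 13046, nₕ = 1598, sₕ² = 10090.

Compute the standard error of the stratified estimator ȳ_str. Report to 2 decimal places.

Var(ȳ_str) = Σₕ Wₕ²(1 − fₕ)sₕ²/nₕ with Wₕ = Nₕ/N, N = 33875.
Private: Wₕ = 0.23309225; term = 0.23309225²·(1 − 0.16147416)·6709/1275 = 0.23972853.
Nonprofit: Wₕ = 0.38178598; term = 0.38178598²·(1 − 0.16979819)·16200/2196 = 0.89270158.
Public: Wₕ = 0.38512177; term = 0.38512177²·(1 − 0.12248965)·10090/1598 = 0.82179364.
Sum = 1.9542238.
SE = √(1.9542238) = 1.40.

1.40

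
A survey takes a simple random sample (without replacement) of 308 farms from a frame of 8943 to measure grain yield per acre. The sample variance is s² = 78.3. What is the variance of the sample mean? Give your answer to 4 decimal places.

Under SRS without replacement, Var(ȳ) = (1 − f)·s²/n with f = n/N = 308/8943 = 0.03444034.
Var(ȳ) = (1 − 0.03444034)·78.3/308 = 0.96555966·0.25422078 = 0.24546533.

0.2455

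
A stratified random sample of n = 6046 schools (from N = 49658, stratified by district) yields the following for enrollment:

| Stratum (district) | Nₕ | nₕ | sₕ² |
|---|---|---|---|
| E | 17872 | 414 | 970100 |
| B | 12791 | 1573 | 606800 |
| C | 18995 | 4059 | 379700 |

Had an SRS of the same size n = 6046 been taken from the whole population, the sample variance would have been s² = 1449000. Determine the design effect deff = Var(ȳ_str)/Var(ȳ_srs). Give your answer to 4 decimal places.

Var(ȳ_str) = Σ Wₕ²(1−fₕ)sₕ²/nₕ with Wₕ = Nₕ/49658:
  E: (17872/49658)²·(1−414/17872)·970100/414 = 296.4868
  B: (12791/49658)²·(1−1573/12791)·606800/1573 = 22.447002
  C: (18995/49658)²·(1−4059/18995)·379700/4059 = 10.762588
  → Var(ȳ_str) = 329.69639.
Var(ȳ_srs) = (1 − 6046/49658)·1449000/6046 = 210.483.
deff = 329.69639 / 210.483 = 1.5664.

1.5664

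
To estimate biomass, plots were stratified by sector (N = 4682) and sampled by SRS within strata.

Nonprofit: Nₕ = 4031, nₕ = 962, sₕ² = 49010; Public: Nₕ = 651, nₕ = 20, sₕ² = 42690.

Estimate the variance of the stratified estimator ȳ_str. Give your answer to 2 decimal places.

Var(ȳ_str) = Σₕ Wₕ²(1 − fₕ)sₕ²/nₕ with Wₕ = Nₕ/N, N = 4682.
Nonprofit: Wₕ = 0.86095686; term = 0.86095686²·(1 − 0.23865046)·49010/962 = 28.751235.
Public: Wₕ = 0.13904314; term = 0.13904314²·(1 − 0.03072197)·42690/20 = 39.998498.
Sum = 68.749733.

68.75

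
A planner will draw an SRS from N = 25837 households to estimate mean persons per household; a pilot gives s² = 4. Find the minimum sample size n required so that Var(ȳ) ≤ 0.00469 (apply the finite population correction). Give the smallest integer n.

826

Without fpc, n₀ = s²/D = 4/0.00469 = 852.8785.
With fpc, (1 − n/N)·s²/n ≤ D requires n ≥ n₀/(1 + n₀/N) = 852.8785/(1 + 852.8785/25837) = 825.6247.
Rounding up, n = 826.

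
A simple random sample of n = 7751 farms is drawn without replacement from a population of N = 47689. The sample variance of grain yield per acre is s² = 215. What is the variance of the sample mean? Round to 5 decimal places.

0.02323

Under SRS without replacement, Var(ȳ) = (1 − f)·s²/n with f = n/N = 7751/47689 = 0.16253224.
Var(ȳ) = (1 − 0.16253224)·215/7751 = 0.83746776·0.027738356 = 0.023229979.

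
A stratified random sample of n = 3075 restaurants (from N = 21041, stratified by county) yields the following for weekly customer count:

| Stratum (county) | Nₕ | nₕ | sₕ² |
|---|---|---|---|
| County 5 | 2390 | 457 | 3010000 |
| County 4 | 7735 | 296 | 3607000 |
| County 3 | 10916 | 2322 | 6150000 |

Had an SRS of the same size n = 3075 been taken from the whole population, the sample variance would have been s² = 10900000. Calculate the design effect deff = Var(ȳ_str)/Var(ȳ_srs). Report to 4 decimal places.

0.7314

Var(ȳ_str) = Σ Wₕ²(1−fₕ)sₕ²/nₕ with Wₕ = Nₕ/21041:
  County 5: (2390/21041)²·(1−457/2390)·3010000/457 = 68.730151
  County 4: (7735/21041)²·(1−296/7735)·3607000/296 = 1583.7862
  County 3: (10916/21041)²·(1−2322/10916)·6150000/2322 = 561.2276
  → Var(ȳ_str) = 2213.744.
Var(ȳ_srs) = (1 − 3075/21041)·10900000/3075 = 3026.6792.
deff = 2213.744 / 3026.6792 = 0.7314.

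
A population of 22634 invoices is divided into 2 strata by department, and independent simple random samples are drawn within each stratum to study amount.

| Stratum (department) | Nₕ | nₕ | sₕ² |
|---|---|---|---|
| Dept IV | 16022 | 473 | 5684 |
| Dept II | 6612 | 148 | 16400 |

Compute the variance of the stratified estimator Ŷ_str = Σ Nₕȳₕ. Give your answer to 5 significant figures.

Var(Ŷ_str) = Σₕ Nₕ²(1 − fₕ)sₕ²/nₕ.
Dept IV: 16022²·(1 − 473/16022)·5684/473 = 2.9937265 × 10^9.
Dept II: 6612²·(1 − 148/6612)·16400/148 = 4.7360505 × 10^9.
Sum = 7.729777 × 10^9.

7.7298 × 10^9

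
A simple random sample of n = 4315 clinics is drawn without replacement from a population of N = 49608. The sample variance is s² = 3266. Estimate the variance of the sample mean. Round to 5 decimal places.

Under SRS without replacement, Var(ȳ) = (1 − f)·s²/n with f = n/N = 4315/49608 = 0.08698194.
Var(ȳ) = (1 − 0.08698194)·3266/4315 = 0.91301806·0.75689455 = 0.6910584.

0.69106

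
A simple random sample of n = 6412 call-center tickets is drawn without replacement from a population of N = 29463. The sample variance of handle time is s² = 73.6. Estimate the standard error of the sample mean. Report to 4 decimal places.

Under SRS without replacement, Var(ȳ) = (1 − f)·s²/n with f = n/N = 6412/29463 = 0.21762889.
Var(ȳ) = (1 − 0.21762889)·73.6/6412 = 0.78237111·0.011478478 = 0.0089804295.
SE(ȳ) = √(0.0089804295) = 0.0948.

0.0948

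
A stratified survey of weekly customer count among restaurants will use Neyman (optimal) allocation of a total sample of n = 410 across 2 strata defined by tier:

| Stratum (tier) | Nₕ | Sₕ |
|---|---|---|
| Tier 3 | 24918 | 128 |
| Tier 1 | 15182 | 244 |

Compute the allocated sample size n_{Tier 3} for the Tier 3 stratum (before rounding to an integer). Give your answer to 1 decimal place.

189.7

Neyman allocation: nₕ = n·NₕSₕ / Σⱼ NⱼSⱼ.
Σ NⱼSⱼ = 24918·128 + 15182·244 = 6.893912 × 10^6.
n_{Tier 3} = 410·24918·128 / (6.893912 × 10^6) = 189.7.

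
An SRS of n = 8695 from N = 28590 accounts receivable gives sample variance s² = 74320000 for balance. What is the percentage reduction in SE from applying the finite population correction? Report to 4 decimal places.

16.5810

f = n/N = 8695/28590 = 0.30412732.
SE_no-fpc = √(s²/n) = 92.452372; SE_fpc = √((1−f)s²/n) = 77.122829.
Ratio = √(1−f) = 0.83418984. Reduction = 100·(1 − 0.83418984) = 16.5810%.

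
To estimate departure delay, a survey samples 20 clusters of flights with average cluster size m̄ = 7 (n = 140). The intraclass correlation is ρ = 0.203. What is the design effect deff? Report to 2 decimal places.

deff = 1 + (7 − 1)·0.203 = 1 + 1.218 = 2.218.

2.22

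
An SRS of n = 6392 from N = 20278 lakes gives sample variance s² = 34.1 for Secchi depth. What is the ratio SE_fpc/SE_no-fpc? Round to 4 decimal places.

0.8275

f = n/N = 6392/20278 = 0.31521846.
SE_no-fpc = √(s²/n) = 0.073039671; SE_fpc = √((1−f)s²/n) = 0.060441443.
Ratio = √(1−f) = 0.82751528.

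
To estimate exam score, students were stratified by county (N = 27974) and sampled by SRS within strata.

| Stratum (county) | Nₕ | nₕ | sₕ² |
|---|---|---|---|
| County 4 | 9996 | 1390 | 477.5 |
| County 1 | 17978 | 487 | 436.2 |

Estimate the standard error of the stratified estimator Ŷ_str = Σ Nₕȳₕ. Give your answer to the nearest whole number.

Var(Ŷ_str) = Σₕ Nₕ²(1 − fₕ)sₕ²/nₕ.
County 4: 9996²·(1 − 1390/9996)·477.5/1390 = 2.9551951 × 10^7.
County 1: 17978²·(1 − 487/17978)·436.2/487 = 2.8165192 × 10^8.
Sum = 3.1120387 × 10^8.
SE = √(3.1120387 × 10^8) = 17641.

17641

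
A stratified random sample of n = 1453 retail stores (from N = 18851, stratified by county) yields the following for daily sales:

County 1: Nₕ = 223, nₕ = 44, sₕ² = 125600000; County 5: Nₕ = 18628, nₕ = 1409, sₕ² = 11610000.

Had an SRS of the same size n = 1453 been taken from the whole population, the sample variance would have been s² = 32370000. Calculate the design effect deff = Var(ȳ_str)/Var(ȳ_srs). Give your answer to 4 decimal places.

0.3773

Var(ȳ_str) = Σ Wₕ²(1−fₕ)sₕ²/nₕ with Wₕ = Nₕ/18851:
  County 1: (223/18851)²·(1−44/223)·125600000/44 = 320.64618
  County 5: (18628/18851)²·(1−1409/18628)·11610000/1409 = 7437.4934
  → Var(ȳ_str) = 7758.1396.
Var(ȳ_srs) = (1 − 1453/18851)·32370000/1453 = 20560.895.
deff = 7758.1396 / 20560.895 = 0.3773.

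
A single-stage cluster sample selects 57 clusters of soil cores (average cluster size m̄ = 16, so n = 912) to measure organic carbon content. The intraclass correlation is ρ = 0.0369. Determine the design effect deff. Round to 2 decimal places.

deff = 1 + (16 − 1)·0.0369 = 1 + 0.5535 = 1.5535.

1.55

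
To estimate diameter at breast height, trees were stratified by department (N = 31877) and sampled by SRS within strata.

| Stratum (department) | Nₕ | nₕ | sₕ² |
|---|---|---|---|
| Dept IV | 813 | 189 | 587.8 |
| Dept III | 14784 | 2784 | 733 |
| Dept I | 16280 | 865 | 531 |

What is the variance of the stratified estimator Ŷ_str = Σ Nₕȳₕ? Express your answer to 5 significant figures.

Var(Ŷ_str) = Σₕ Nₕ²(1 − fₕ)sₕ²/nₕ.
Dept IV: 813²·(1 − 189/813)·587.8/189 = 1.5777672 × 10^6.
Dept III: 14784²·(1 − 2784/14784)·733/2784 = 4.6709793 × 10^7.
Dept I: 16280²·(1 − 865/16280)·531/865 = 1.5405519 × 10^8.
Sum = 2.0234275 × 10^8.

2.0234 × 10^8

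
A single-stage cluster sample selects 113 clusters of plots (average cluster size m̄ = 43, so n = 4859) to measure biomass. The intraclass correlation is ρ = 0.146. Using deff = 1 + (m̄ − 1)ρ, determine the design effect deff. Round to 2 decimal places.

deff = 1 + (43 − 1)·0.146 = 1 + 6.132 = 7.132.

7.13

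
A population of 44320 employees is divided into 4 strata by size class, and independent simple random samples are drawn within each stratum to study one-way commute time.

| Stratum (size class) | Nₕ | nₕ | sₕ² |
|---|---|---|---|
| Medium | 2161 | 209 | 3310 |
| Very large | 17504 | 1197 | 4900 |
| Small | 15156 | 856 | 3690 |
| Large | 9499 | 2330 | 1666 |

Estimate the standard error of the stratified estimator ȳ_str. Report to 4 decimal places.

1.0627

Var(ȳ_str) = Σₕ Wₕ²(1 − fₕ)sₕ²/nₕ with Wₕ = Nₕ/N, N = 44320.
Medium: Wₕ = 0.04875903; term = 0.04875903²·(1 − 0.09671448)·3310/209 = 0.034010795.
Very large: Wₕ = 0.39494585; term = 0.39494585²·(1 − 0.06838437)·4900/1197 = 0.59485868.
Small: Wₕ = 0.34196751; term = 0.34196751²·(1 − 0.05647928)·3690/856 = 0.47563492.
Large: Wₕ = 0.21432762; term = 0.21432762²·(1 − 0.24528898)·1666/2330 = 0.024788831.
Sum = 1.1292932.
SE = √(1.1292932) = 1.0627.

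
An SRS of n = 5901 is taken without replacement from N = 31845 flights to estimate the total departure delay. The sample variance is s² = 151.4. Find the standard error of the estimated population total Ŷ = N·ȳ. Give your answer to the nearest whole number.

4604

Var(Ŷ) = N²·Var(ȳ) = N²·(1 − n/N)·s²/n.
f = 5901/31845 = 0.18530382; Var(ȳ) = 0.81469618·151.4/5901 = 0.02090239.
Var(Ŷ) = 31845² · 0.02090239 = 2.1197198 × 10^7.
SE(Ŷ) = √(2.1197198 × 10^7) = 4604.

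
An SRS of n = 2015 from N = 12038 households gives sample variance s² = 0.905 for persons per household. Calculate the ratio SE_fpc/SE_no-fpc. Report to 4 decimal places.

f = n/N = 2015/12038 = 0.16738661.
SE_no-fpc = √(s²/n) = 0.021192723; SE_fpc = √((1−f)s²/n) = 0.019337862.
Ratio = √(1−f) = 0.91247652.

0.9125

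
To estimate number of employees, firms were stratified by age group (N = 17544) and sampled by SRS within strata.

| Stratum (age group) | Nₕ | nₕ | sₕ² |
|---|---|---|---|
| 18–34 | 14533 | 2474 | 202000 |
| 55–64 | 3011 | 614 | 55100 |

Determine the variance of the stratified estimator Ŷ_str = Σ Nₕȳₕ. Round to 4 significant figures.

Var(Ŷ_str) = Σₕ Nₕ²(1 − fₕ)sₕ²/nₕ.
18–34: 14533²·(1 − 2474/14533)·202000/2474 = 1.4309295 × 10^10.
55–64: 3011²·(1 − 614/3011)·55100/614 = 6.4768228 × 10^8.
Sum = 1.4956977 × 10^10.

1.496 × 10^10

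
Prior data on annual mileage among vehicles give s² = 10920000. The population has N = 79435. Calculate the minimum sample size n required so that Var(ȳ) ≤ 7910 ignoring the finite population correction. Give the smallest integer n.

Without fpc, n₀ = s²/D = 10920000/7910 = 1380.5310.
Rounding up, n = 1381.

1381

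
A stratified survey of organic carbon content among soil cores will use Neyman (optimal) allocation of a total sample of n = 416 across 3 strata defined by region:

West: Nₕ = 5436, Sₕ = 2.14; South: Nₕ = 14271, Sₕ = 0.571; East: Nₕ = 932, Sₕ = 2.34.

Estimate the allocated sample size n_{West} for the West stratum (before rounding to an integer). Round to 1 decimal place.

Neyman allocation: nₕ = n·NₕSₕ / Σⱼ NⱼSⱼ.
Σ NⱼSⱼ = 5436·2.14 + 14271·0.571 + 932·2.34 = 21962.661.
n_{West} = 416·5436·2.14 / 21962.661 = 220.3.

220.3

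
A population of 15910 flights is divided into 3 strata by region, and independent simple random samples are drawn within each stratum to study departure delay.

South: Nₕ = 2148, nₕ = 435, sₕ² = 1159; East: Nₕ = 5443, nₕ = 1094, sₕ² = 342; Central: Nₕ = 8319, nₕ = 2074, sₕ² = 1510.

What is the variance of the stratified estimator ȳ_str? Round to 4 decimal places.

Var(ȳ_str) = Σₕ Wₕ²(1 − fₕ)sₕ²/nₕ with Wₕ = Nₕ/N, N = 15910.
South: Wₕ = 0.13500943; term = 0.13500943²·(1 − 0.20251397)·1159/435 = 0.038729818.
East: Wₕ = 0.34211188; term = 0.34211188²·(1 − 0.20099210)·342/1094 = 0.029234533.
Central: Wₕ = 0.52287869; term = 0.52287869²·(1 − 0.24930881)·1510/2074 = 0.1494278.
Sum = 0.21739215.

0.2174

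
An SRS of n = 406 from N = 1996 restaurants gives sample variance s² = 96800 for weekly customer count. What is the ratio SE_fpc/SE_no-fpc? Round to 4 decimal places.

0.8925

f = n/N = 406/1996 = 0.20340681.
SE_no-fpc = √(s²/n) = 15.440973; SE_fpc = √((1−f)s²/n) = 13.781388.
Ratio = √(1−f) = 0.89252069.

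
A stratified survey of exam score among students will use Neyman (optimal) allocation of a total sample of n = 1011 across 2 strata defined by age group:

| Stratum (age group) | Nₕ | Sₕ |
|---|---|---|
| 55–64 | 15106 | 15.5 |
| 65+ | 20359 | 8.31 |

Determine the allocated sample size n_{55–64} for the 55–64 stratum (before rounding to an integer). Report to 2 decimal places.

586.92

Neyman allocation: nₕ = n·NₕSₕ / Σⱼ NⱼSⱼ.
Σ NⱼSⱼ = 15106·15.5 + 20359·8.31 = 403326.29.
n_{55–64} = 1011·15106·15.5 / 403326.29 = 586.92.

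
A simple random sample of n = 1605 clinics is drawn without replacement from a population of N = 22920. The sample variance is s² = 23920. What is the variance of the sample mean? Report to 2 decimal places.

13.86

Under SRS without replacement, Var(ȳ) = (1 − f)·s²/n with f = n/N = 1605/22920 = 0.07002618.
Var(ȳ) = (1 − 0.07002618)·23920/1605 = 0.92997382·14.903427 = 13.859797.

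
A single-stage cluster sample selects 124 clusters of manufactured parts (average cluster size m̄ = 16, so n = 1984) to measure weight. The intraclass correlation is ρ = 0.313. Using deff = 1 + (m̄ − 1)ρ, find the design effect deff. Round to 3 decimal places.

5.695

deff = 1 + (16 − 1)·0.313 = 1 + 4.695 = 5.695.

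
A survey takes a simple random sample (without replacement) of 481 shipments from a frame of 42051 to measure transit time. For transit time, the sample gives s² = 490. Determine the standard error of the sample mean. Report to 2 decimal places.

1.00

Under SRS without replacement, Var(ȳ) = (1 − f)·s²/n with f = n/N = 481/42051 = 0.01143849.
Var(ȳ) = (1 − 0.01143849)·490/481 = 0.98856151·1.018711 = 1.0070585.
SE(ȳ) = √(1.0070585) = 1.00.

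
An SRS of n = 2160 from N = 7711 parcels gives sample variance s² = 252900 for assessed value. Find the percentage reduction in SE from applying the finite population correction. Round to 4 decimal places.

15.1542

f = n/N = 2160/7711 = 0.28011931.
SE_no-fpc = √(s²/n) = 10.820505; SE_fpc = √((1−f)s²/n) = 9.1807424.
Ratio = √(1−f) = 0.84845783. Reduction = 100·(1 − 0.84845783) = 15.1542%.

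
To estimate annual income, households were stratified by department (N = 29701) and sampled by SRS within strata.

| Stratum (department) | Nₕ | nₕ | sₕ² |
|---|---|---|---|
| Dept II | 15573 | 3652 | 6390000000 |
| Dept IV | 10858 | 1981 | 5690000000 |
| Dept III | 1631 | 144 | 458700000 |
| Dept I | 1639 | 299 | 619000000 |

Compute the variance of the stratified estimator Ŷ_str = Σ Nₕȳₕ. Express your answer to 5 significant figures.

6.1395 × 10^14

Var(Ŷ_str) = Σₕ Nₕ²(1 − fₕ)sₕ²/nₕ.
Dept II: 15573²·(1 − 3652/15573)·6390000000/3652 = 3.248292 × 10^14.
Dept IV: 10858²·(1 − 1981/10858)·5690000000/1981 = 2.7684957 × 10^14.
Dept III: 1631²·(1 − 144/1631)·458700000/144 = 7.7255815 × 10^12.
Dept I: 1639²·(1 − 299/1639)·619000000/299 = 4.5467724 × 10^12.
Sum = 6.1395112 × 10^14.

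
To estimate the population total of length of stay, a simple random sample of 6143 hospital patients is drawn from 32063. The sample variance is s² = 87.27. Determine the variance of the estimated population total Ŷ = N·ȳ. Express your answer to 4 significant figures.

Var(Ŷ) = N²·Var(ȳ) = N²·(1 − n/N)·s²/n.
f = 6143/32063 = 0.19159155; Var(ȳ) = 0.80840845·87.27/6143 = 0.011484585.
Var(Ŷ) = 32063² · 0.011484585 = 1.1806566 × 10^7.

1.181 × 10^7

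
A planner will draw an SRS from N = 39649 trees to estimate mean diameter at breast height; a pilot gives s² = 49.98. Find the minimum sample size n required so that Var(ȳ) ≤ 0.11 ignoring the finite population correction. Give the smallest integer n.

455

Without fpc, n₀ = s²/D = 49.98/0.11 = 454.3636.
Rounding up, n = 455.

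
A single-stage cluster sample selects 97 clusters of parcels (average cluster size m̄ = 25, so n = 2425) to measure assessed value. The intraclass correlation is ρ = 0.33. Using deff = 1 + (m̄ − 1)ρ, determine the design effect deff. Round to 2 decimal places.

deff = 1 + (25 − 1)·0.33 = 1 + 7.92 = 8.92.

8.92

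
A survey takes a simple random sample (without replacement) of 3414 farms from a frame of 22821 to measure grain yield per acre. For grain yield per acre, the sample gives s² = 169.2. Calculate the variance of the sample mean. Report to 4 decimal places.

Under SRS without replacement, Var(ȳ) = (1 − f)·s²/n with f = n/N = 3414/22821 = 0.14959905.
Var(ȳ) = (1 − 0.14959905)·169.2/3414 = 0.85040095·0.049560633 = 0.042146409.

0.0421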